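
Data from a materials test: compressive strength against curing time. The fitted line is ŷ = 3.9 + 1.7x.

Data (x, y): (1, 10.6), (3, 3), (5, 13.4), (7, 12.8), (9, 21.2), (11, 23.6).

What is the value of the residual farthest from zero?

x=1: ŷ = 3.9 + 1.7·1 = 5.6; e = 10.6 − 5.6 = 5
x=3: ŷ = 3.9 + 1.7·3 = 9; e = 3 − 9 = -6
x=5: ŷ = 3.9 + 1.7·5 = 12.4; e = 13.4 − 12.4 = 1
x=7: ŷ = 3.9 + 1.7·7 = 15.8; e = 12.8 − 15.8 = -3
x=9: ŷ = 3.9 + 1.7·9 = 19.2; e = 21.2 − 19.2 = 2
x=11: ŷ = 3.9 + 1.7·11 = 22.6; e = 23.6 − 22.6 = 1
Largest |e| is 6 at x = 3, residual -6.

e = -6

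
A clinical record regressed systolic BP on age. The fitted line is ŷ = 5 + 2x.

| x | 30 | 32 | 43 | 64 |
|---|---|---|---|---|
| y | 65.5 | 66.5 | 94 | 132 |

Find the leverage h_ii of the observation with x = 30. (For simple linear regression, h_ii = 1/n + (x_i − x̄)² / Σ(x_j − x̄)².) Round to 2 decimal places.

h = 0.46

x̄ = (30 + 32 + 43 + 64)/4 = 42.25
Σ(x − x̄)² = 150.062 + 105.062 + 0.5625 + 473.062 = 728.75
h = 1/4 + (-12.25)²/728.75 = 0.25 + 0.205918 = 0.46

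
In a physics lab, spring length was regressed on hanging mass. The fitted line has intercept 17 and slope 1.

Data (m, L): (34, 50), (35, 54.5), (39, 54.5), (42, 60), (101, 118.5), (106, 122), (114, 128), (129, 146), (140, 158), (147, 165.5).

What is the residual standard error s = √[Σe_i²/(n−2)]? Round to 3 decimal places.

s = 1.732

m=34: L̂ = 17 + 34 = 51; e = 50 − 51 = -1
m=35: L̂ = 17 + 35 = 52; e = 54.5 − 52 = 2.5
m=39: L̂ = 17 + 39 = 56; e = 54.5 − 56 = -1.5
m=42: L̂ = 17 + 42 = 59; e = 60 − 59 = 1
m=101: L̂ = 17 + 101 = 118; e = 118.5 − 118 = 0.5
m=106: L̂ = 17 + 106 = 123; e = 122 − 123 = -1
m=114: L̂ = 17 + 114 = 131; e = 128 − 131 = -3
m=129: L̂ = 17 + 129 = 146; e = 146 − 146 = 0
m=140: L̂ = 17 + 140 = 157; e = 158 − 157 = 1
m=147: L̂ = 17 + 147 = 164; e = 165.5 − 164 = 1.5
SSE = 1 + 6.25 + 2.25 + 1 + 0.25 + 1 + 9 + 0 + 1 + 2.25 = 24
s = √(24/8) = √3 ≈ 1.732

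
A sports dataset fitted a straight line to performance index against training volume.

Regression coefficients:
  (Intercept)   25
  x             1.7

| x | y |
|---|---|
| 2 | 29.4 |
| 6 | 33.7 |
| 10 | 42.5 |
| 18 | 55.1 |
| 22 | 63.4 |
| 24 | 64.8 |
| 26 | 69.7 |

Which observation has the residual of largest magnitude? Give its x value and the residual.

x=2: ŷ = 25 + 1.7·2 = 28.4; r = 29.4 − 28.4 = 1
x=6: ŷ = 25 + 1.7·6 = 35.2; r = 33.7 − 35.2 = -1.5
x=10: ŷ = 25 + 1.7·10 = 42; r = 42.5 − 42 = 0.5
x=18: ŷ = 25 + 1.7·18 = 55.6; r = 55.1 − 55.6 = -0.5
x=22: ŷ = 25 + 1.7·22 = 62.4; r = 63.4 − 62.4 = 1
x=24: ŷ = 25 + 1.7·24 = 65.8; r = 64.8 − 65.8 = -1
x=26: ŷ = 25 + 1.7·26 = 69.2; r = 69.7 − 69.2 = 0.5
Largest |r| is 1.5 at x = 6, residual -1.5.

x = 6, r = -1.5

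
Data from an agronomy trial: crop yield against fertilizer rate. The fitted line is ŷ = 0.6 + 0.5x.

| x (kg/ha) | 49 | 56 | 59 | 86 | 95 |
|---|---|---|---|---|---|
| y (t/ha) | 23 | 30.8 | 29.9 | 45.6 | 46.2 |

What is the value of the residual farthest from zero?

r = 2.2

x=49: ŷ = 0.6 + 0.5·49 = 25.1; r = 23 − 25.1 = -2.1
x=56: ŷ = 0.6 + 0.5·56 = 28.6; r = 30.8 − 28.6 = 2.2
x=59: ŷ = 0.6 + 0.5·59 = 30.1; r = 29.9 − 30.1 = -0.2
x=86: ŷ = 0.6 + 0.5·86 = 43.6; r = 45.6 − 43.6 = 2
x=95: ŷ = 0.6 + 0.5·95 = 48.1; r = 46.2 − 48.1 = -1.9
Largest |r| is 2.2 at x = 56, residual 2.2.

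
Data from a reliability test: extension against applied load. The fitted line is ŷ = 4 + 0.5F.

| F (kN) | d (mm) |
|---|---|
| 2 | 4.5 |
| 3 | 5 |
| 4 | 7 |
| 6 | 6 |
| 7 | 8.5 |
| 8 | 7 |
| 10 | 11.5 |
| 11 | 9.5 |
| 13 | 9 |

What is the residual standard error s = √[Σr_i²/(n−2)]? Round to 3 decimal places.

F=2: ŷ = 4 + 0.5·2 = 5; r = 4.5 − 5 = -0.5
F=3: ŷ = 4 + 0.5·3 = 5.5; r = 5 − 5.5 = -0.5
F=4: ŷ = 4 + 0.5·4 = 6; r = 7 − 6 = 1
F=6: ŷ = 4 + 0.5·6 = 7; r = 6 − 7 = -1
F=7: ŷ = 4 + 0.5·7 = 7.5; r = 8.5 − 7.5 = 1
F=8: ŷ = 4 + 0.5·8 = 8; r = 7 − 8 = -1
F=10: ŷ = 4 + 0.5·10 = 9; r = 11.5 − 9 = 2.5
F=11: ŷ = 4 + 0.5·11 = 9.5; r = 9.5 − 9.5 = 0
F=13: ŷ = 4 + 0.5·13 = 10.5; r = 9 − 10.5 = -1.5
SSE = 0.25 + 0.25 + 1 + 1 + 1 + 1 + 6.25 + 0 + 2.25 = 13
s = √(13/7) = √1.85714 ≈ 1.363

s = 1.363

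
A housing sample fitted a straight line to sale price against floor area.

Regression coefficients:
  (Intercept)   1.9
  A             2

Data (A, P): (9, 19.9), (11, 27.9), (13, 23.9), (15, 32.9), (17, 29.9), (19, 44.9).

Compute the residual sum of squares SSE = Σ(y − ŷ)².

A=9: P̂ = 1.9 + 2·9 = 19.9; e = 19.9 − 19.9 = 0
A=11: P̂ = 1.9 + 2·11 = 23.9; e = 27.9 − 23.9 = 4
A=13: P̂ = 1.9 + 2·13 = 27.9; e = 23.9 − 27.9 = -4
A=15: P̂ = 1.9 + 2·15 = 31.9; e = 32.9 − 31.9 = 1
A=17: P̂ = 1.9 + 2·17 = 35.9; e = 29.9 − 35.9 = -6
A=19: P̂ = 1.9 + 2·19 = 39.9; e = 44.9 − 39.9 = 5
SSE = 0 + 16 + 16 + 1 + 36 + 25 = 94

SSE = 94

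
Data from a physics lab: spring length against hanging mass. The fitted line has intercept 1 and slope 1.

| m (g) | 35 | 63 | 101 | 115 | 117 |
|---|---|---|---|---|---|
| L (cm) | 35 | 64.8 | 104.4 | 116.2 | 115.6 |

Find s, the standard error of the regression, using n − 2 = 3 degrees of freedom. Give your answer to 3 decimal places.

s = 2.098

m=35: ŷ = 1 + 35 = 36; r = 35 − 36 = -1
m=63: ŷ = 1 + 63 = 64; r = 64.8 − 64 = 0.8
m=101: ŷ = 1 + 101 = 102; r = 104.4 − 102 = 2.4
m=115: ŷ = 1 + 115 = 116; r = 116.2 − 116 = 0.2
m=117: ŷ = 1 + 117 = 118; r = 115.6 − 118 = -2.4
SSE = 1 + 0.64 + 5.76 + 0.04 + 5.76 = 13.2
s = √(13.2/3) = √4.4 ≈ 2.098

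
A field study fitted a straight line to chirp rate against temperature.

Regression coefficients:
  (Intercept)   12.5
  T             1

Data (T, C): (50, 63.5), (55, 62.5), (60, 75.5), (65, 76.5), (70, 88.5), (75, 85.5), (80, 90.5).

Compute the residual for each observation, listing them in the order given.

T=50: ŷ = 12.5 + 50 = 62.5; e = 63.5 − 62.5 = 1
T=55: ŷ = 12.5 + 55 = 67.5; e = 62.5 − 67.5 = -5
T=60: ŷ = 12.5 + 60 = 72.5; e = 75.5 − 72.5 = 3
T=65: ŷ = 12.5 + 65 = 77.5; e = 76.5 − 77.5 = -1
T=70: ŷ = 12.5 + 70 = 82.5; e = 88.5 − 82.5 = 6
T=75: ŷ = 12.5 + 75 = 87.5; e = 85.5 − 87.5 = -2
T=80: ŷ = 12.5 + 80 = 92.5; e = 90.5 − 92.5 = -2

1, -5, 3, -1, 6, -2, -2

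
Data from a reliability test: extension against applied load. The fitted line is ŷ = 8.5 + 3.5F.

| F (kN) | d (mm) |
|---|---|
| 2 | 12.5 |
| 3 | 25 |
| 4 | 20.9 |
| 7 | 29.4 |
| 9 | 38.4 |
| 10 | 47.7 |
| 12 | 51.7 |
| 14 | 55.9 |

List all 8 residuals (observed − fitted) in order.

-3, 6, -1.6, -3.6, -1.6, 4.2, 1.2, -1.6

F=2: ŷ = 8.5 + 3.5·2 = 15.5; e = 12.5 − 15.5 = -3
F=3: ŷ = 8.5 + 3.5·3 = 19; e = 25 − 19 = 6
F=4: ŷ = 8.5 + 3.5·4 = 22.5; e = 20.9 − 22.5 = -1.6
F=7: ŷ = 8.5 + 3.5·7 = 33; e = 29.4 − 33 = -3.6
F=9: ŷ = 8.5 + 3.5·9 = 40; e = 38.4 − 40 = -1.6
F=10: ŷ = 8.5 + 3.5·10 = 43.5; e = 47.7 − 43.5 = 4.2
F=12: ŷ = 8.5 + 3.5·12 = 50.5; e = 51.7 − 50.5 = 1.2
F=14: ŷ = 8.5 + 3.5·14 = 57.5; e = 55.9 − 57.5 = -1.6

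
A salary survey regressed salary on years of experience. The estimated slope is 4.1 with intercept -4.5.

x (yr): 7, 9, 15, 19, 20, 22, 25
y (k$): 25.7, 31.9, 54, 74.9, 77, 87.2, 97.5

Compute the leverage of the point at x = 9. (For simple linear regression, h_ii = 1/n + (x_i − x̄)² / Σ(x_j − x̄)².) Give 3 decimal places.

x̄ = (7 + 9 + 15 + 19 + 20 + 22 + 25)/7 = 16.7143
Σ(x − x̄)² = 94.3673 + 59.5102 + 2.93878 + 5.22449 + 10.7959 + 27.9388 + 68.6531 = 269.429
h = 1/7 + (-7.71429)²/269.429 = 0.142857 + 0.220876 = 0.364

h = 0.364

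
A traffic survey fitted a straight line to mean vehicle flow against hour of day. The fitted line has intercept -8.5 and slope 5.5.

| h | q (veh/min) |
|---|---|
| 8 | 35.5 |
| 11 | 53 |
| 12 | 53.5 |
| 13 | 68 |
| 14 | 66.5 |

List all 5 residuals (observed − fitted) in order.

0, 1, -4, 5, -2

h=8: ŷ = -8.5 + 5.5·8 = 35.5; e = 35.5 − 35.5 = 0
h=11: ŷ = -8.5 + 5.5·11 = 52; e = 53 − 52 = 1
h=12: ŷ = -8.5 + 5.5·12 = 57.5; e = 53.5 − 57.5 = -4
h=13: ŷ = -8.5 + 5.5·13 = 63; e = 68 − 63 = 5
h=14: ŷ = -8.5 + 5.5·14 = 68.5; e = 66.5 − 68.5 = -2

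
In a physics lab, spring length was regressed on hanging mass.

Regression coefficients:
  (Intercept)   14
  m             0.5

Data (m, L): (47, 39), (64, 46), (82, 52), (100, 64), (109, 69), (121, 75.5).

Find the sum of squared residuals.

m=47: L̂ = 14 + 0.5·47 = 37.5; e = 39 − 37.5 = 1.5
m=64: L̂ = 14 + 0.5·64 = 46; e = 46 − 46 = 0
m=82: L̂ = 14 + 0.5·82 = 55; e = 52 − 55 = -3
m=100: L̂ = 14 + 0.5·100 = 64; e = 64 − 64 = 0
m=109: L̂ = 14 + 0.5·109 = 68.5; e = 69 − 68.5 = 0.5
m=121: L̂ = 14 + 0.5·121 = 74.5; e = 75.5 − 74.5 = 1
SSE = 2.25 + 0 + 9 + 0 + 0.25 + 1 = 12.5

SSE = 12.5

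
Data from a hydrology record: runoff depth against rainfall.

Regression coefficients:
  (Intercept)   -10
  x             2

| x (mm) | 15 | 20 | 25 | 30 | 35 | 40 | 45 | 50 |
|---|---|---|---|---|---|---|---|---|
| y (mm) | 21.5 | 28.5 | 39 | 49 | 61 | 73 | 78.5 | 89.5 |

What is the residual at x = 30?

r = -1

ŷ = -10 + 2·30 = 50
r = 49 − 50 = -1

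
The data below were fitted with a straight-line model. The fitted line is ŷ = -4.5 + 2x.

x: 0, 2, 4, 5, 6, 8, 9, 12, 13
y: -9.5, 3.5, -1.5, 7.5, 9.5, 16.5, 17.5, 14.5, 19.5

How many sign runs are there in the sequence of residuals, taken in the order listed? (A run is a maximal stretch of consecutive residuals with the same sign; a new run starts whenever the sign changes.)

5 runs

x=0: ŷ = -4.5 + 2·0 = -4.5; r = -9.5 − (-4.5) = -5
x=2: ŷ = -4.5 + 2·2 = -0.5; r = 3.5 − (-0.5) = 4
x=4: ŷ = -4.5 + 2·4 = 3.5; r = -1.5 − 3.5 = -5
x=5: ŷ = -4.5 + 2·5 = 5.5; r = 7.5 − 5.5 = 2
x=6: ŷ = -4.5 + 2·6 = 7.5; r = 9.5 − 7.5 = 2
x=8: ŷ = -4.5 + 2·8 = 11.5; r = 16.5 − 11.5 = 5
x=9: ŷ = -4.5 + 2·9 = 13.5; r = 17.5 − 13.5 = 4
x=12: ŷ = -4.5 + 2·12 = 19.5; r = 14.5 − 19.5 = -5
x=13: ŷ = -4.5 + 2·13 = 21.5; r = 19.5 − 21.5 = -2
Signs: − + − + + + + − −
Runs: −×1, +×1, −×1, +×4, −×2 → 5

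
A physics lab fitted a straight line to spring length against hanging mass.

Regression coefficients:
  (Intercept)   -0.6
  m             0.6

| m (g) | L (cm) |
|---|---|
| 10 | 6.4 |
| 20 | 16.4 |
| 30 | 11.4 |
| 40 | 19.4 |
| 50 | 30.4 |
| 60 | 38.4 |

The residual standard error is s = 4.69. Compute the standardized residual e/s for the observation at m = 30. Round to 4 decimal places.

-1.2793

L̂ = -0.6 + 0.6·30 = 17.4
e = 11.4 − 17.4 = -6
e/s = -6 / 4.69 = -1.2793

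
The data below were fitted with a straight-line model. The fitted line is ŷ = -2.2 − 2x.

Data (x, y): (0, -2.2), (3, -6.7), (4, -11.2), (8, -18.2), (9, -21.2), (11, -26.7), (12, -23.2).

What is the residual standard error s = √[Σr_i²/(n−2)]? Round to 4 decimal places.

x=0: ŷ = -2.2 − 2·0 = -2.2; r = -2.2 − (-2.2) = 0
x=3: ŷ = -2.2 − 2·3 = -8.2; r = -6.7 − (-8.2) = 1.5
x=4: ŷ = -2.2 − 2·4 = -10.2; r = -11.2 − (-10.2) = -1
x=8: ŷ = -2.2 − 2·8 = -18.2; r = -18.2 − (-18.2) = 0
x=9: ŷ = -2.2 − 2·9 = -20.2; r = -21.2 − (-20.2) = -1
x=11: ŷ = -2.2 − 2·11 = -24.2; r = -26.7 − (-24.2) = -2.5
x=12: ŷ = -2.2 − 2·12 = -26.2; r = -23.2 − (-26.2) = 3
SSE = 0 + 2.25 + 1 + 0 + 1 + 6.25 + 9 = 19.5
s = √(19.5/5) = √3.9 ≈ 1.9748

s = 1.9748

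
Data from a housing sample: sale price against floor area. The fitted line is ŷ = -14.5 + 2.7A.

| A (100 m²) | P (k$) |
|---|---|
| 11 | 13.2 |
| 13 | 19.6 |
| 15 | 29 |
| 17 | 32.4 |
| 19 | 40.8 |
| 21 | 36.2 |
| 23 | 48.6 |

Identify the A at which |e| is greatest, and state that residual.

A=11: ŷ = -14.5 + 2.7·11 = 15.2; e = 13.2 − 15.2 = -2
A=13: ŷ = -14.5 + 2.7·13 = 20.6; e = 19.6 − 20.6 = -1
A=15: ŷ = -14.5 + 2.7·15 = 26; e = 29 − 26 = 3
A=17: ŷ = -14.5 + 2.7·17 = 31.4; e = 32.4 − 31.4 = 1
A=19: ŷ = -14.5 + 2.7·19 = 36.8; e = 40.8 − 36.8 = 4
A=21: ŷ = -14.5 + 2.7·21 = 42.2; e = 36.2 − 42.2 = -6
A=23: ŷ = -14.5 + 2.7·23 = 47.6; e = 48.6 − 47.6 = 1
Largest |e| is 6 at A = 21, residual -6.

A = 21, e = -6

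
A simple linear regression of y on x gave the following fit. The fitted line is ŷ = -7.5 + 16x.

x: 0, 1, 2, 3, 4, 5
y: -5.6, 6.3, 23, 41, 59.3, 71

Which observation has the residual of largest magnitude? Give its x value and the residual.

x=0: ŷ = -7.5 + 16·0 = -7.5; e = -5.6 − (-7.5) = 1.9
x=1: ŷ = -7.5 + 16·1 = 8.5; e = 6.3 − 8.5 = -2.2
x=2: ŷ = -7.5 + 16·2 = 24.5; e = 23 − 24.5 = -1.5
x=3: ŷ = -7.5 + 16·3 = 40.5; e = 41 − 40.5 = 0.5
x=4: ŷ = -7.5 + 16·4 = 56.5; e = 59.3 − 56.5 = 2.8
x=5: ŷ = -7.5 + 16·5 = 72.5; e = 71 − 72.5 = -1.5
Largest |e| is 2.8 at x = 4, residual 2.8.

x = 4, e = 2.8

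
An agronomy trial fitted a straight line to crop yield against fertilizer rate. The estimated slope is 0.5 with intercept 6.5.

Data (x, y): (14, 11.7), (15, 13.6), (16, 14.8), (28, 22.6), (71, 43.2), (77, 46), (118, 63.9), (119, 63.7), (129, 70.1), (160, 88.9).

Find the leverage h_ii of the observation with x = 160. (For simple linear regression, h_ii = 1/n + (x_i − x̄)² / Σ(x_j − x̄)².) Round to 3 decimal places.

x̄ = (14 + 15 + 16 + 28 + 71 + 77 + 118 + 119 + 129 + 160)/10 = 74.7
Σ(x − x̄)² = 3684.49 + 3564.09 + 3445.69 + 2180.89 + 13.69 + 5.29 + 1874.89 + 1962.49 + 2948.49 + 7276.09 = 26956.1
h = 1/10 + (85.3)²/26956.1 = 0.1 + 0.269924 = 0.370

h = 0.370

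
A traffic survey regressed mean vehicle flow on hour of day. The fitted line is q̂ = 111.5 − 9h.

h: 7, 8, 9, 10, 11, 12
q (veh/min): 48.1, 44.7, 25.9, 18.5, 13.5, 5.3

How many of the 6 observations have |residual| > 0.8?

5

h=7: q̂ = 111.5 − 9·7 = 48.5; r = 48.1 − 48.5 = -0.4
h=8: q̂ = 111.5 − 9·8 = 39.5; r = 44.7 − 39.5 = 5.2
h=9: q̂ = 111.5 − 9·9 = 30.5; r = 25.9 − 30.5 = -4.6
h=10: q̂ = 111.5 − 9·10 = 21.5; r = 18.5 − 21.5 = -3
h=11: q̂ = 111.5 − 9·11 = 12.5; r = 13.5 − 12.5 = 1
h=12: q̂ = 111.5 − 9·12 = 3.5; r = 5.3 − 3.5 = 1.8
|r| > 0.8: h=8 (|r|=5.2), h=9 (|r|=4.6), h=10 (|r|=3), h=11 (|r|=1), h=12 (|r|=1.8) → 5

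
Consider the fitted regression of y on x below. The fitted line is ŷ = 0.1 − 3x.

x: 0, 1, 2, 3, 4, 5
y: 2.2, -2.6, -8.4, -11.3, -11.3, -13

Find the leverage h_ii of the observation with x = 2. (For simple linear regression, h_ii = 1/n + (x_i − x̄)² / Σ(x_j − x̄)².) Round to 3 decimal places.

h = 0.181

x̄ = (0 + 1 + 2 + 3 + 4 + 5)/6 = 2.5
Σ(x − x̄)² = 6.25 + 2.25 + 0.25 + 0.25 + 2.25 + 6.25 = 17.5
h = 1/6 + (-0.5)²/17.5 = 0.166667 + 0.0142857 = 0.181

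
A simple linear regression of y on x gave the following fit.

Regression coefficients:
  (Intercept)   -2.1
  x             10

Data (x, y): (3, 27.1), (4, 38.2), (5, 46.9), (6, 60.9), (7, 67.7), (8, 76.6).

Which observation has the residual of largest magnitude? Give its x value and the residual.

x = 6, r = 3

x=3: ŷ = -2.1 + 10·3 = 27.9; r = 27.1 − 27.9 = -0.8
x=4: ŷ = -2.1 + 10·4 = 37.9; r = 38.2 − 37.9 = 0.3
x=5: ŷ = -2.1 + 10·5 = 47.9; r = 46.9 − 47.9 = -1
x=6: ŷ = -2.1 + 10·6 = 57.9; r = 60.9 − 57.9 = 3
x=7: ŷ = -2.1 + 10·7 = 67.9; r = 67.7 − 67.9 = -0.2
x=8: ŷ = -2.1 + 10·8 = 77.9; r = 76.6 − 77.9 = -1.3
Largest |r| is 3 at x = 6, residual 3.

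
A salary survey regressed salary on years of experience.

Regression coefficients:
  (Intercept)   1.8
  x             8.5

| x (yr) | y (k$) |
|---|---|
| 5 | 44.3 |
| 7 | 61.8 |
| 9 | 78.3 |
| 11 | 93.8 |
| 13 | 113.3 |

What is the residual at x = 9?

ŷ = 1.8 + 8.5·9 = 78.3
e = 78.3 − 78.3 = 0

e = 0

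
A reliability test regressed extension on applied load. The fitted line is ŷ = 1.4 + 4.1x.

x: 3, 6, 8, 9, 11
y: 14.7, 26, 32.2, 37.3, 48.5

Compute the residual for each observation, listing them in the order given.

x=3: ŷ = 1.4 + 4.1·3 = 13.7; r = 14.7 − 13.7 = 1
x=6: ŷ = 1.4 + 4.1·6 = 26; r = 26 − 26 = 0
x=8: ŷ = 1.4 + 4.1·8 = 34.2; r = 32.2 − 34.2 = -2
x=9: ŷ = 1.4 + 4.1·9 = 38.3; r = 37.3 − 38.3 = -1
x=11: ŷ = 1.4 + 4.1·11 = 46.5; r = 48.5 − 46.5 = 2

1, 0, -2, -1, 2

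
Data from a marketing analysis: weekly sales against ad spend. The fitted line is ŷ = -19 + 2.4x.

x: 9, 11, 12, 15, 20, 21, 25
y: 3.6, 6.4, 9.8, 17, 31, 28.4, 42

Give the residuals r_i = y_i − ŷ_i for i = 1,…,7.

1, -1, 0, 0, 2, -3, 1

x=9: ŷ = -19 + 2.4·9 = 2.6; r = 3.6 − 2.6 = 1
x=11: ŷ = -19 + 2.4·11 = 7.4; r = 6.4 − 7.4 = -1
x=12: ŷ = -19 + 2.4·12 = 9.8; r = 9.8 − 9.8 = 0
x=15: ŷ = -19 + 2.4·15 = 17; r = 17 − 17 = 0
x=20: ŷ = -19 + 2.4·20 = 29; r = 31 − 29 = 2
x=21: ŷ = -19 + 2.4·21 = 31.4; r = 28.4 − 31.4 = -3
x=25: ŷ = -19 + 2.4·25 = 41; r = 42 − 41 = 1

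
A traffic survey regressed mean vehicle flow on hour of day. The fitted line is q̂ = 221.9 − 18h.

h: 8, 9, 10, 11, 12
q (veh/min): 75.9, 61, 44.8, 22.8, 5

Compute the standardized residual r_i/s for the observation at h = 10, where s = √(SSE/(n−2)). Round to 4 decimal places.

1.2701

h=8: q̂ = 221.9 − 18·8 = 77.9; r = 75.9 − 77.9 = -2
h=9: q̂ = 221.9 − 18·9 = 59.9; r = 61 − 59.9 = 1.1
h=10: q̂ = 221.9 − 18·10 = 41.9; r = 44.8 − 41.9 = 2.9
h=11: q̂ = 221.9 − 18·11 = 23.9; r = 22.8 − 23.9 = -1.1
h=12: q̂ = 221.9 − 18·12 = 5.9; r = 5 − 5.9 = -0.9
SSE = 4 + 1.21 + 8.41 + 1.21 + 0.81 = 15.64
s = √(15.64/3) = 2.28327
r/s = 2.9 / 2.28327 = 1.2701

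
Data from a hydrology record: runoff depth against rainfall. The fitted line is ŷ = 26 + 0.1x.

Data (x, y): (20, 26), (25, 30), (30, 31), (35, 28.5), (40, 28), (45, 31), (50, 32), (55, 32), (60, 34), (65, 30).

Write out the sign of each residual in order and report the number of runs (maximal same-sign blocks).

5 runs

x=20: ŷ = 26 + 0.1·20 = 28; e = 26 − 28 = -2
x=25: ŷ = 26 + 0.1·25 = 28.5; e = 30 − 28.5 = 1.5
x=30: ŷ = 26 + 0.1·30 = 29; e = 31 − 29 = 2
x=35: ŷ = 26 + 0.1·35 = 29.5; e = 28.5 − 29.5 = -1
x=40: ŷ = 26 + 0.1·40 = 30; e = 28 − 30 = -2
x=45: ŷ = 26 + 0.1·45 = 30.5; e = 31 − 30.5 = 0.5
x=50: ŷ = 26 + 0.1·50 = 31; e = 32 − 31 = 1
x=55: ŷ = 26 + 0.1·55 = 31.5; e = 32 − 31.5 = 0.5
x=60: ŷ = 26 + 0.1·60 = 32; e = 34 − 32 = 2
x=65: ŷ = 26 + 0.1·65 = 32.5; e = 30 − 32.5 = -2.5
Signs: − + + − − + + + + −
Runs: −×1, +×2, −×2, +×4, −×1 → 5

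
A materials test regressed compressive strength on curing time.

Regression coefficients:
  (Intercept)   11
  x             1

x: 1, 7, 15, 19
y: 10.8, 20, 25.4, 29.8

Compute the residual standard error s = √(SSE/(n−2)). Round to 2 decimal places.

s = 1.71

x=1: ŷ = 11 + 1 = 12; r = 10.8 − 12 = -1.2
x=7: ŷ = 11 + 7 = 18; r = 20 − 18 = 2
x=15: ŷ = 11 + 15 = 26; r = 25.4 − 26 = -0.6
x=19: ŷ = 11 + 19 = 30; r = 29.8 − 30 = -0.2
SSE = 1.44 + 4 + 0.36 + 0.04 = 5.84
s = √(5.84/2) = √2.92 ≈ 1.71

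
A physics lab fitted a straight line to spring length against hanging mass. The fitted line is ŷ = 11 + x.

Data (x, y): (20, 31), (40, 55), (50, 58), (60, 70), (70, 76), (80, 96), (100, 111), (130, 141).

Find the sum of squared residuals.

x=20: ŷ = 11 + 20 = 31; r = 31 − 31 = 0
x=40: ŷ = 11 + 40 = 51; r = 55 − 51 = 4
x=50: ŷ = 11 + 50 = 61; r = 58 − 61 = -3
x=60: ŷ = 11 + 60 = 71; r = 70 − 71 = -1
x=70: ŷ = 11 + 70 = 81; r = 76 − 81 = -5
x=80: ŷ = 11 + 80 = 91; r = 96 − 91 = 5
x=100: ŷ = 11 + 100 = 111; r = 111 − 111 = 0
x=130: ŷ = 11 + 130 = 141; r = 141 − 141 = 0
SSE = 0 + 16 + 9 + 1 + 25 + 25 + 0 + 0 = 76

SSE = 76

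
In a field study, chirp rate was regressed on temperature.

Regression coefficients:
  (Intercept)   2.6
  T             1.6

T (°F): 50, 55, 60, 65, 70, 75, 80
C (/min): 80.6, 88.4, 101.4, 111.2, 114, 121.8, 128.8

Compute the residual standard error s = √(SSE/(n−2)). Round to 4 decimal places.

s = 2.9010

T=50: Ĉ = 2.6 + 1.6·50 = 82.6; r = 80.6 − 82.6 = -2
T=55: Ĉ = 2.6 + 1.6·55 = 90.6; r = 88.4 − 90.6 = -2.2
T=60: Ĉ = 2.6 + 1.6·60 = 98.6; r = 101.4 − 98.6 = 2.8
T=65: Ĉ = 2.6 + 1.6·65 = 106.6; r = 111.2 − 106.6 = 4.6
T=70: Ĉ = 2.6 + 1.6·70 = 114.6; r = 114 − 114.6 = -0.6
T=75: Ĉ = 2.6 + 1.6·75 = 122.6; r = 121.8 − 122.6 = -0.8
T=80: Ĉ = 2.6 + 1.6·80 = 130.6; r = 128.8 − 130.6 = -1.8
SSE = 4 + 4.84 + 7.84 + 21.16 + 0.36 + 0.64 + 3.24 = 42.08
s = √(42.08/5) = √8.416 ≈ 2.9010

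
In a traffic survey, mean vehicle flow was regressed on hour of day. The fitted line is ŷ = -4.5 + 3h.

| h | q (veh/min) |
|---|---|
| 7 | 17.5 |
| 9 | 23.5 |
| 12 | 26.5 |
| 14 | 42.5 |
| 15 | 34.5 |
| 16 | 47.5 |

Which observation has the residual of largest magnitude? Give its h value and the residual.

h = 15, e = -6

h=7: ŷ = -4.5 + 3·7 = 16.5; e = 17.5 − 16.5 = 1
h=9: ŷ = -4.5 + 3·9 = 22.5; e = 23.5 − 22.5 = 1
h=12: ŷ = -4.5 + 3·12 = 31.5; e = 26.5 − 31.5 = -5
h=14: ŷ = -4.5 + 3·14 = 37.5; e = 42.5 − 37.5 = 5
h=15: ŷ = -4.5 + 3·15 = 40.5; e = 34.5 − 40.5 = -6
h=16: ŷ = -4.5 + 3·16 = 43.5; e = 47.5 − 43.5 = 4
Largest |e| is 6 at h = 15, residual -6.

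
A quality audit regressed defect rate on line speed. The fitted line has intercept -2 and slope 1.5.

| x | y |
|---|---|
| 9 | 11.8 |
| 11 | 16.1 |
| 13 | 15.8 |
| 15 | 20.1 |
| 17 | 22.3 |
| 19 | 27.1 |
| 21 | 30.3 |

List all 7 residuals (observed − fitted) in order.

x=9: ŷ = -2 + 1.5·9 = 11.5; e = 11.8 − 11.5 = 0.3
x=11: ŷ = -2 + 1.5·11 = 14.5; e = 16.1 − 14.5 = 1.6
x=13: ŷ = -2 + 1.5·13 = 17.5; e = 15.8 − 17.5 = -1.7
x=15: ŷ = -2 + 1.5·15 = 20.5; e = 20.1 − 20.5 = -0.4
x=17: ŷ = -2 + 1.5·17 = 23.5; e = 22.3 − 23.5 = -1.2
x=19: ŷ = -2 + 1.5·19 = 26.5; e = 27.1 − 26.5 = 0.6
x=21: ŷ = -2 + 1.5·21 = 29.5; e = 30.3 − 29.5 = 0.8

0.3, 1.6, -1.7, -0.4, -1.2, 0.6, 0.8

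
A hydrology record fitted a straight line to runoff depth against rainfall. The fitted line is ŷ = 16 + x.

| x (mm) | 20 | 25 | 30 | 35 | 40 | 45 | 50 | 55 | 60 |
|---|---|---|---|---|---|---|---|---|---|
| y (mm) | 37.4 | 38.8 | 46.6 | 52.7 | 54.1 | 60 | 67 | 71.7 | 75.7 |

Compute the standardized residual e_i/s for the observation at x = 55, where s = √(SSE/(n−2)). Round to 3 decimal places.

x=20: ŷ = 16 + 20 = 36; e = 37.4 − 36 = 1.4
x=25: ŷ = 16 + 25 = 41; e = 38.8 − 41 = -2.2
x=30: ŷ = 16 + 30 = 46; e = 46.6 − 46 = 0.6
x=35: ŷ = 16 + 35 = 51; e = 52.7 − 51 = 1.7
x=40: ŷ = 16 + 40 = 56; e = 54.1 − 56 = -1.9
x=45: ŷ = 16 + 45 = 61; e = 60 − 61 = -1
x=50: ŷ = 16 + 50 = 66; e = 67 − 66 = 1
x=55: ŷ = 16 + 55 = 71; e = 71.7 − 71 = 0.7
x=60: ŷ = 16 + 60 = 76; e = 75.7 − 76 = -0.3
SSE = 1.96 + 4.84 + 0.36 + 2.89 + 3.61 + 1 + 1 + 0.49 + 0.09 = 16.24
s = √(16.24/7) = 1.52315
e/s = 0.7 / 1.52315 = 0.460

0.460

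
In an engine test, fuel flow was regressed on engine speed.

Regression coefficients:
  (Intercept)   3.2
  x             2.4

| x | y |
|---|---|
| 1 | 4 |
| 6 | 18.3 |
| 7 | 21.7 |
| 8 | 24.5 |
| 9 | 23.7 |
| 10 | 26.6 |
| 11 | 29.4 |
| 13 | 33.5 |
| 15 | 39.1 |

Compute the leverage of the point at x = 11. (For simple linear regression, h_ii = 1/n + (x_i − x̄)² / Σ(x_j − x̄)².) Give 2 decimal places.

x̄ = (1 + 6 + 7 + 8 + 9 + 10 + 11 + 13 + 15)/9 = 8.88889
Σ(x − x̄)² = 62.2346 + 8.34568 + 3.5679 + 0.790123 + 0.0123457 + 1.23457 + 4.45679 + 16.9012 + 37.3457 = 134.889
h = 1/9 + (2.11111)²/134.889 = 0.111111 + 0.0330405 = 0.14

h = 0.14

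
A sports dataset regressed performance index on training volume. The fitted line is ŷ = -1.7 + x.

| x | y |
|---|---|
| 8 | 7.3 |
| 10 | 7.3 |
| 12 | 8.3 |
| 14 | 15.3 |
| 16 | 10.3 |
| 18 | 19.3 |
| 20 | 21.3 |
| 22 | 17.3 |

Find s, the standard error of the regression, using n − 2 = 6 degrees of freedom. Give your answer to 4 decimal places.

x=8: ŷ = -1.7 + 8 = 6.3; r = 7.3 − 6.3 = 1
x=10: ŷ = -1.7 + 10 = 8.3; r = 7.3 − 8.3 = -1
x=12: ŷ = -1.7 + 12 = 10.3; r = 8.3 − 10.3 = -2
x=14: ŷ = -1.7 + 14 = 12.3; r = 15.3 − 12.3 = 3
x=16: ŷ = -1.7 + 16 = 14.3; r = 10.3 − 14.3 = -4
x=18: ŷ = -1.7 + 18 = 16.3; r = 19.3 − 16.3 = 3
x=20: ŷ = -1.7 + 20 = 18.3; r = 21.3 − 18.3 = 3
x=22: ŷ = -1.7 + 22 = 20.3; r = 17.3 − 20.3 = -3
SSE = 1 + 1 + 4 + 9 + 16 + 9 + 9 + 9 = 58
s = √(58/6) = √9.66667 ≈ 3.1091

s = 3.1091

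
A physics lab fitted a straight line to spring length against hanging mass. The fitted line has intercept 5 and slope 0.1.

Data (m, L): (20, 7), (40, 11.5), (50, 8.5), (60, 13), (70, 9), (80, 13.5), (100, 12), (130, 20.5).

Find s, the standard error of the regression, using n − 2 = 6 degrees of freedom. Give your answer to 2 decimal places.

s = 2.48

m=20: L̂ = 5 + 0.1·20 = 7; e = 7 − 7 = 0
m=40: L̂ = 5 + 0.1·40 = 9; e = 11.5 − 9 = 2.5
m=50: L̂ = 5 + 0.1·50 = 10; e = 8.5 − 10 = -1.5
m=60: L̂ = 5 + 0.1·60 = 11; e = 13 − 11 = 2
m=70: L̂ = 5 + 0.1·70 = 12; e = 9 − 12 = -3
m=80: L̂ = 5 + 0.1·80 = 13; e = 13.5 − 13 = 0.5
m=100: L̂ = 5 + 0.1·100 = 15; e = 12 − 15 = -3
m=130: L̂ = 5 + 0.1·130 = 18; e = 20.5 − 18 = 2.5
SSE = 0 + 6.25 + 2.25 + 4 + 9 + 0.25 + 9 + 6.25 = 37
s = √(37/6) = √6.16667 ≈ 2.48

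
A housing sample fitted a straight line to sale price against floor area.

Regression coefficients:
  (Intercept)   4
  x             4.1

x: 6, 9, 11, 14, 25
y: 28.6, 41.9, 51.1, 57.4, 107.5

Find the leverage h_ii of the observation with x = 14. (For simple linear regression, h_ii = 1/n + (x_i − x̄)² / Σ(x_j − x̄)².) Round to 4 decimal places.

x̄ = (6 + 9 + 11 + 14 + 25)/5 = 13
Σ(x − x̄)² = 49 + 16 + 4 + 1 + 144 = 214
h = 1/5 + (1)²/214 = 0.2 + 0.0046729 = 0.2047

h = 0.2047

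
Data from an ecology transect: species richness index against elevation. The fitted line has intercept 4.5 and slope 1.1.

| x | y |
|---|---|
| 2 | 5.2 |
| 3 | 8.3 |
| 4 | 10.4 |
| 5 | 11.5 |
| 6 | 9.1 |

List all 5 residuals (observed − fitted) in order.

x=2: ŷ = 4.5 + 1.1·2 = 6.7; e = 5.2 − 6.7 = -1.5
x=3: ŷ = 4.5 + 1.1·3 = 7.8; e = 8.3 − 7.8 = 0.5
x=4: ŷ = 4.5 + 1.1·4 = 8.9; e = 10.4 − 8.9 = 1.5
x=5: ŷ = 4.5 + 1.1·5 = 10; e = 11.5 − 10 = 1.5
x=6: ŷ = 4.5 + 1.1·6 = 11.1; e = 9.1 − 11.1 = -2

-1.5, 0.5, 1.5, 1.5, -2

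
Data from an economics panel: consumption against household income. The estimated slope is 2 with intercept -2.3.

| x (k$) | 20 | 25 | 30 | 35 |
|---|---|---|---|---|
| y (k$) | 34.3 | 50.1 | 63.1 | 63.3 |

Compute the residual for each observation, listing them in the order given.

-3.4, 2.4, 5.4, -4.4

x=20: ŷ = -2.3 + 2·20 = 37.7; e = 34.3 − 37.7 = -3.4
x=25: ŷ = -2.3 + 2·25 = 47.7; e = 50.1 − 47.7 = 2.4
x=30: ŷ = -2.3 + 2·30 = 57.7; e = 63.1 − 57.7 = 5.4
x=35: ŷ = -2.3 + 2·35 = 67.7; e = 63.3 − 67.7 = -4.4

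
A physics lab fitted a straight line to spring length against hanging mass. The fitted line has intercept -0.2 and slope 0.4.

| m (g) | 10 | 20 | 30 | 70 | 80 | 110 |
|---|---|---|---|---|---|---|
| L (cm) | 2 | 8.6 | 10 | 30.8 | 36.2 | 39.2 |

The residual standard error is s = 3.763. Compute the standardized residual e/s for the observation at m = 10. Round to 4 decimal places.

ŷ = -0.2 + 0.4·10 = 3.8
e = 2 − 3.8 = -1.8
e/s = -1.8 / 3.763 = -0.4783

-0.4783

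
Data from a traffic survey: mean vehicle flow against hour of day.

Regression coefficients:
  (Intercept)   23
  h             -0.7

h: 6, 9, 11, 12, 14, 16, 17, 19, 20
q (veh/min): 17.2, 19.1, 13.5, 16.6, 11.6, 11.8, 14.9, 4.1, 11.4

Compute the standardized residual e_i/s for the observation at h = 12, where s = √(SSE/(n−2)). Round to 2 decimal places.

h=6: q̂ = 23 − 0.7·6 = 18.8; e = 17.2 − 18.8 = -1.6
h=9: q̂ = 23 − 0.7·9 = 16.7; e = 19.1 − 16.7 = 2.4
h=11: q̂ = 23 − 0.7·11 = 15.3; e = 13.5 − 15.3 = -1.8
h=12: q̂ = 23 − 0.7·12 = 14.6; e = 16.6 − 14.6 = 2
h=14: q̂ = 23 − 0.7·14 = 13.2; e = 11.6 − 13.2 = -1.6
h=16: q̂ = 23 − 0.7·16 = 11.8; e = 11.8 − 11.8 = 0
h=17: q̂ = 23 − 0.7·17 = 11.1; e = 14.9 − 11.1 = 3.8
h=19: q̂ = 23 − 0.7·19 = 9.7; e = 4.1 − 9.7 = -5.6
h=20: q̂ = 23 − 0.7·20 = 9; e = 11.4 − 9 = 2.4
SSE = 2.56 + 5.76 + 3.24 + 4 + 2.56 + 0 + 14.44 + 31.36 + 5.76 = 69.68
s = √(69.68/7) = 3.15504
e/s = 2 / 3.15504 = 0.63

0.63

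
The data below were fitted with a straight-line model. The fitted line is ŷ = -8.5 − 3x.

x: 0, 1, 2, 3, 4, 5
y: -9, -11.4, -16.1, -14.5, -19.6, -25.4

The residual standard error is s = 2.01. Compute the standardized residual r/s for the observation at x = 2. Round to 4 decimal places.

-0.7960

ŷ = -8.5 − 3·2 = -14.5
r = -16.1 − (-14.5) = -1.6
r/s = -1.6 / 2.01 = -0.7960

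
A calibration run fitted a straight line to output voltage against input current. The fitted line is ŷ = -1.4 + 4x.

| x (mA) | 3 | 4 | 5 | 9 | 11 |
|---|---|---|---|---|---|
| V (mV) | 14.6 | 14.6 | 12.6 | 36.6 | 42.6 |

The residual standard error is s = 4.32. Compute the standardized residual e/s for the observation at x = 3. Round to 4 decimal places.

0.9259

ŷ = -1.4 + 4·3 = 10.6
e = 14.6 − 10.6 = 4
e/s = 4 / 4.32 = 0.9259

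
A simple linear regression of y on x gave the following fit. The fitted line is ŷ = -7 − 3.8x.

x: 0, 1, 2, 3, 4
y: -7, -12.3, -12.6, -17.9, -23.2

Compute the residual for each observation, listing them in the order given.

x=0: ŷ = -7 − 3.8·0 = -7; e = -7 − (-7) = 0
x=1: ŷ = -7 − 3.8·1 = -10.8; e = -12.3 − (-10.8) = -1.5
x=2: ŷ = -7 − 3.8·2 = -14.6; e = -12.6 − (-14.6) = 2
x=3: ŷ = -7 − 3.8·3 = -18.4; e = -17.9 − (-18.4) = 0.5
x=4: ŷ = -7 − 3.8·4 = -22.2; e = -23.2 − (-22.2) = -1

0, -1.5, 2, 0.5, -1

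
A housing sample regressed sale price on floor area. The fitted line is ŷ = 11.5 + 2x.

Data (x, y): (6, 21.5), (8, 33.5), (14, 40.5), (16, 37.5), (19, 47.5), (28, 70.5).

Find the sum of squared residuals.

x=6: ŷ = 11.5 + 2·6 = 23.5; r = 21.5 − 23.5 = -2
x=8: ŷ = 11.5 + 2·8 = 27.5; r = 33.5 − 27.5 = 6
x=14: ŷ = 11.5 + 2·14 = 39.5; r = 40.5 − 39.5 = 1
x=16: ŷ = 11.5 + 2·16 = 43.5; r = 37.5 − 43.5 = -6
x=19: ŷ = 11.5 + 2·19 = 49.5; r = 47.5 − 49.5 = -2
x=28: ŷ = 11.5 + 2·28 = 67.5; r = 70.5 − 67.5 = 3
SSE = 4 + 36 + 1 + 36 + 4 + 9 = 90

SSE = 90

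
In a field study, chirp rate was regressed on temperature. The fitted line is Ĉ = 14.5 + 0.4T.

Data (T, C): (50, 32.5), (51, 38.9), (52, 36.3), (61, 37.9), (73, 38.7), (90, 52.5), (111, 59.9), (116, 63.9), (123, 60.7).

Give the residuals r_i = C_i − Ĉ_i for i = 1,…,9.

-2, 4, 1, -1, -5, 2, 1, 3, -3

T=50: Ĉ = 14.5 + 0.4·50 = 34.5; r = 32.5 − 34.5 = -2
T=51: Ĉ = 14.5 + 0.4·51 = 34.9; r = 38.9 − 34.9 = 4
T=52: Ĉ = 14.5 + 0.4·52 = 35.3; r = 36.3 − 35.3 = 1
T=61: Ĉ = 14.5 + 0.4·61 = 38.9; r = 37.9 − 38.9 = -1
T=73: Ĉ = 14.5 + 0.4·73 = 43.7; r = 38.7 − 43.7 = -5
T=90: Ĉ = 14.5 + 0.4·90 = 50.5; r = 52.5 − 50.5 = 2
T=111: Ĉ = 14.5 + 0.4·111 = 58.9; r = 59.9 − 58.9 = 1
T=116: Ĉ = 14.5 + 0.4·116 = 60.9; r = 63.9 − 60.9 = 3
T=123: Ĉ = 14.5 + 0.4·123 = 63.7; r = 60.7 − 63.7 = -3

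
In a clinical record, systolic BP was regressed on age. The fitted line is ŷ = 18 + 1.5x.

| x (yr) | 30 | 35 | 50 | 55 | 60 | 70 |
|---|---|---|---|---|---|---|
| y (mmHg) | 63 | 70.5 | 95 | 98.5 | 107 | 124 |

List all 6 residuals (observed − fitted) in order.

0, 0, 2, -2, -1, 1

x=30: ŷ = 18 + 1.5·30 = 63; e = 63 − 63 = 0
x=35: ŷ = 18 + 1.5·35 = 70.5; e = 70.5 − 70.5 = 0
x=50: ŷ = 18 + 1.5·50 = 93; e = 95 − 93 = 2
x=55: ŷ = 18 + 1.5·55 = 100.5; e = 98.5 − 100.5 = -2
x=60: ŷ = 18 + 1.5·60 = 108; e = 107 − 108 = -1
x=70: ŷ = 18 + 1.5·70 = 123; e = 124 − 123 = 1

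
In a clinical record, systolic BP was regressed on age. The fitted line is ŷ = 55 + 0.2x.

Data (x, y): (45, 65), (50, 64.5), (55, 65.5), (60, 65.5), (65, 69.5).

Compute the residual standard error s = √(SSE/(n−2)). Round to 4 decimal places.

x=45: ŷ = 55 + 0.2·45 = 64; r = 65 − 64 = 1
x=50: ŷ = 55 + 0.2·50 = 65; r = 64.5 − 65 = -0.5
x=55: ŷ = 55 + 0.2·55 = 66; r = 65.5 − 66 = -0.5
x=60: ŷ = 55 + 0.2·60 = 67; r = 65.5 − 67 = -1.5
x=65: ŷ = 55 + 0.2·65 = 68; r = 69.5 − 68 = 1.5
SSE = 1 + 0.25 + 0.25 + 2.25 + 2.25 = 6
s = √(6/3) = √2 ≈ 1.4142

s = 1.4142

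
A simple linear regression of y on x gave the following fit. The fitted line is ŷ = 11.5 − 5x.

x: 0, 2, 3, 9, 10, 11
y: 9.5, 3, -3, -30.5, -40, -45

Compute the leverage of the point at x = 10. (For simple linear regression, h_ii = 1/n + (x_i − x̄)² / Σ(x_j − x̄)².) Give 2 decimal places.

h = 0.32

x̄ = (0 + 2 + 3 + 9 + 10 + 11)/6 = 5.83333
Σ(x − x̄)² = 34.0278 + 14.6944 + 8.02778 + 10.0278 + 17.3611 + 26.6944 = 110.833
h = 1/6 + (4.16667)²/110.833 = 0.166667 + 0.156642 = 0.32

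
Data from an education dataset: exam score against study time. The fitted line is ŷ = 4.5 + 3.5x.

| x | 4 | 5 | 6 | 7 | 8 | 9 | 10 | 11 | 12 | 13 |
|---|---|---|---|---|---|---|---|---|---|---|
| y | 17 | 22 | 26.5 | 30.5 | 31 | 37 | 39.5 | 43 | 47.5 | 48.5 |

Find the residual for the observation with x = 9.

ŷ = 4.5 + 3.5·9 = 36
r = 37 − 36 = 1

r = 1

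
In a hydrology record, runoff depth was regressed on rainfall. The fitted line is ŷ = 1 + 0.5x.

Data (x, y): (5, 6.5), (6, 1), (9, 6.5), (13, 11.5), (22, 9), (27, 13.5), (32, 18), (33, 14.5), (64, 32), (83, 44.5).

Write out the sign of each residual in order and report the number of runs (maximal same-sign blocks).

7 runs

x=5: ŷ = 1 + 0.5·5 = 3.5; r = 6.5 − 3.5 = 3
x=6: ŷ = 1 + 0.5·6 = 4; r = 1 − 4 = -3
x=9: ŷ = 1 + 0.5·9 = 5.5; r = 6.5 − 5.5 = 1
x=13: ŷ = 1 + 0.5·13 = 7.5; r = 11.5 − 7.5 = 4
x=22: ŷ = 1 + 0.5·22 = 12; r = 9 − 12 = -3
x=27: ŷ = 1 + 0.5·27 = 14.5; r = 13.5 − 14.5 = -1
x=32: ŷ = 1 + 0.5·32 = 17; r = 18 − 17 = 1
x=33: ŷ = 1 + 0.5·33 = 17.5; r = 14.5 − 17.5 = -3
x=64: ŷ = 1 + 0.5·64 = 33; r = 32 − 33 = -1
x=83: ŷ = 1 + 0.5·83 = 42.5; r = 44.5 − 42.5 = 2
Signs: + − + + − − + − − +
Runs: +×1, −×1, +×2, −×2, +×1, −×2, +×1 → 7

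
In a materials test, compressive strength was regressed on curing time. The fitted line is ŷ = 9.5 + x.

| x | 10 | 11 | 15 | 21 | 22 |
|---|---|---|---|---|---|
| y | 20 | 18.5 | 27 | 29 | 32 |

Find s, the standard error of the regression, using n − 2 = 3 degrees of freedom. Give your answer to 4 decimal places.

s = 2.0817

x=10: ŷ = 9.5 + 10 = 19.5; e = 20 − 19.5 = 0.5
x=11: ŷ = 9.5 + 11 = 20.5; e = 18.5 − 20.5 = -2
x=15: ŷ = 9.5 + 15 = 24.5; e = 27 − 24.5 = 2.5
x=21: ŷ = 9.5 + 21 = 30.5; e = 29 − 30.5 = -1.5
x=22: ŷ = 9.5 + 22 = 31.5; e = 32 − 31.5 = 0.5
SSE = 0.25 + 4 + 6.25 + 2.25 + 0.25 = 13
s = √(13/3) = √4.33333 ≈ 2.0817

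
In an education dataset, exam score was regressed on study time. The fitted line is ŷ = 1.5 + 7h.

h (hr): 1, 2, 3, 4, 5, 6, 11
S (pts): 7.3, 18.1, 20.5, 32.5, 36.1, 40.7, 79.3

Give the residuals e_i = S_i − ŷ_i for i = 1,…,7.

-1.2, 2.6, -2, 3, -0.4, -2.8, 0.8

h=1: ŷ = 1.5 + 7·1 = 8.5; e = 7.3 − 8.5 = -1.2
h=2: ŷ = 1.5 + 7·2 = 15.5; e = 18.1 − 15.5 = 2.6
h=3: ŷ = 1.5 + 7·3 = 22.5; e = 20.5 − 22.5 = -2
h=4: ŷ = 1.5 + 7·4 = 29.5; e = 32.5 − 29.5 = 3
h=5: ŷ = 1.5 + 7·5 = 36.5; e = 36.1 − 36.5 = -0.4
h=6: ŷ = 1.5 + 7·6 = 43.5; e = 40.7 − 43.5 = -2.8
h=11: ŷ = 1.5 + 7·11 = 78.5; e = 79.3 − 78.5 = 0.8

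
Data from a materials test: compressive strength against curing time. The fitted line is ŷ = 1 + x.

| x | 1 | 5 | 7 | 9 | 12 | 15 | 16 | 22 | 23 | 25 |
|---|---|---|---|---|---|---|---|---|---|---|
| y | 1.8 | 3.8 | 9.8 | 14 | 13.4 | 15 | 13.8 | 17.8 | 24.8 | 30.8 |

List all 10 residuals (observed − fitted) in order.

x=1: ŷ = 1 + 1 = 2; r = 1.8 − 2 = -0.2
x=5: ŷ = 1 + 5 = 6; r = 3.8 − 6 = -2.2
x=7: ŷ = 1 + 7 = 8; r = 9.8 − 8 = 1.8
x=9: ŷ = 1 + 9 = 10; r = 14 − 10 = 4
x=12: ŷ = 1 + 12 = 13; r = 13.4 − 13 = 0.4
x=15: ŷ = 1 + 15 = 16; r = 15 − 16 = -1
x=16: ŷ = 1 + 16 = 17; r = 13.8 − 17 = -3.2
x=22: ŷ = 1 + 22 = 23; r = 17.8 − 23 = -5.2
x=23: ŷ = 1 + 23 = 24; r = 24.8 − 24 = 0.8
x=25: ŷ = 1 + 25 = 26; r = 30.8 − 26 = 4.8

-0.2, -2.2, 1.8, 4, 0.4, -1, -3.2, -5.2, 0.8, 4.8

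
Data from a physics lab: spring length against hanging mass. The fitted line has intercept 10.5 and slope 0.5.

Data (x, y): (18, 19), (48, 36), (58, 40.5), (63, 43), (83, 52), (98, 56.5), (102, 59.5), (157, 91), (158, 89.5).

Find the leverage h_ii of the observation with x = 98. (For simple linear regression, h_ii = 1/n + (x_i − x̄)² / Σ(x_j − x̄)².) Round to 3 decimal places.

x̄ = (18 + 48 + 58 + 63 + 83 + 98 + 102 + 157 + 158)/9 = 87.2222
Σ(x − x̄)² = 4791.72 + 1538.38 + 853.938 + 586.716 + 17.8272 + 116.16 + 218.383 + 4868.94 + 5009.49 = 18001.6
h = 1/9 + (10.7778)²/18001.6 = 0.111111 + 0.0064528 = 0.118

h = 0.118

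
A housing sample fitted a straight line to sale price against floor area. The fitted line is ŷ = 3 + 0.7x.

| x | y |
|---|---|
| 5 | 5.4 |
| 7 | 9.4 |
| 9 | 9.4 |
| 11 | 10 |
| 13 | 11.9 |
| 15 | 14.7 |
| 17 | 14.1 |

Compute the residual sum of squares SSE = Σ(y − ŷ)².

x=5: ŷ = 3 + 0.7·5 = 6.5; r = 5.4 − 6.5 = -1.1
x=7: ŷ = 3 + 0.7·7 = 7.9; r = 9.4 − 7.9 = 1.5
x=9: ŷ = 3 + 0.7·9 = 9.3; r = 9.4 − 9.3 = 0.1
x=11: ŷ = 3 + 0.7·11 = 10.7; r = 10 − 10.7 = -0.7
x=13: ŷ = 3 + 0.7·13 = 12.1; r = 11.9 − 12.1 = -0.2
x=15: ŷ = 3 + 0.7·15 = 13.5; r = 14.7 − 13.5 = 1.2
x=17: ŷ = 3 + 0.7·17 = 14.9; r = 14.1 − 14.9 = -0.8
SSE = 1.21 + 2.25 + 0.01 + 0.49 + 0.04 + 1.44 + 0.64 = 6.08

SSE = 6.08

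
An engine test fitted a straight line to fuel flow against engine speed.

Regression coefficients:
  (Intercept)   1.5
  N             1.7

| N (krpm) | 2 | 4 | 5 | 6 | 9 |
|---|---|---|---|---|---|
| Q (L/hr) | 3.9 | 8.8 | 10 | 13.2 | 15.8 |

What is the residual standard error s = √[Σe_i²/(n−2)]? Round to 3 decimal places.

N=2: Q̂ = 1.5 + 1.7·2 = 4.9; e = 3.9 − 4.9 = -1
N=4: Q̂ = 1.5 + 1.7·4 = 8.3; e = 8.8 − 8.3 = 0.5
N=5: Q̂ = 1.5 + 1.7·5 = 10; e = 10 − 10 = 0
N=6: Q̂ = 1.5 + 1.7·6 = 11.7; e = 13.2 − 11.7 = 1.5
N=9: Q̂ = 1.5 + 1.7·9 = 16.8; e = 15.8 − 16.8 = -1
SSE = 1 + 0.25 + 0 + 2.25 + 1 = 4.5
s = √(4.5/3) = √1.5 ≈ 1.225

s = 1.225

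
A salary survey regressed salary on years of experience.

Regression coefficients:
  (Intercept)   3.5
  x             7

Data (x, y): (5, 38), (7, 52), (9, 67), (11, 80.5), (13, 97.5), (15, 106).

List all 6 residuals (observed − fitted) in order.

-0.5, -0.5, 0.5, 0, 3, -2.5

x=5: ŷ = 3.5 + 7·5 = 38.5; r = 38 − 38.5 = -0.5
x=7: ŷ = 3.5 + 7·7 = 52.5; r = 52 − 52.5 = -0.5
x=9: ŷ = 3.5 + 7·9 = 66.5; r = 67 − 66.5 = 0.5
x=11: ŷ = 3.5 + 7·11 = 80.5; r = 80.5 − 80.5 = 0
x=13: ŷ = 3.5 + 7·13 = 94.5; r = 97.5 − 94.5 = 3
x=15: ŷ = 3.5 + 7·15 = 108.5; r = 106 − 108.5 = -2.5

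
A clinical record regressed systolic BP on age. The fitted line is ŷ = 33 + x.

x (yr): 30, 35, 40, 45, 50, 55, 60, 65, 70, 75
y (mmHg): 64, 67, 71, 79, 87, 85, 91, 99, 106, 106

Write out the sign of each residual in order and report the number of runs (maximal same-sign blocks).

6 runs

x=30: ŷ = 33 + 30 = 63; r = 64 − 63 = 1
x=35: ŷ = 33 + 35 = 68; r = 67 − 68 = -1
x=40: ŷ = 33 + 40 = 73; r = 71 − 73 = -2
x=45: ŷ = 33 + 45 = 78; r = 79 − 78 = 1
x=50: ŷ = 33 + 50 = 83; r = 87 − 83 = 4
x=55: ŷ = 33 + 55 = 88; r = 85 − 88 = -3
x=60: ŷ = 33 + 60 = 93; r = 91 − 93 = -2
x=65: ŷ = 33 + 65 = 98; r = 99 − 98 = 1
x=70: ŷ = 33 + 70 = 103; r = 106 − 103 = 3
x=75: ŷ = 33 + 75 = 108; r = 106 − 108 = -2
Signs: + − − + + − − + + −
Runs: +×1, −×2, +×2, −×2, +×2, −×1 → 6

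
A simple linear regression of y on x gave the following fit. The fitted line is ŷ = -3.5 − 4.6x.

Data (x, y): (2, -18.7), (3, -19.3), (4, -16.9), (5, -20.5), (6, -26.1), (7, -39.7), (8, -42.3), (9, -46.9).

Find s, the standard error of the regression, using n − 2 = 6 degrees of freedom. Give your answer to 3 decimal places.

s = 5.000

x=2: ŷ = -3.5 − 4.6·2 = -12.7; e = -18.7 − (-12.7) = -6
x=3: ŷ = -3.5 − 4.6·3 = -17.3; e = -19.3 − (-17.3) = -2
x=4: ŷ = -3.5 − 4.6·4 = -21.9; e = -16.9 − (-21.9) = 5
x=5: ŷ = -3.5 − 4.6·5 = -26.5; e = -20.5 − (-26.5) = 6
x=6: ŷ = -3.5 − 4.6·6 = -31.1; e = -26.1 − (-31.1) = 5
x=7: ŷ = -3.5 − 4.6·7 = -35.7; e = -39.7 − (-35.7) = -4
x=8: ŷ = -3.5 − 4.6·8 = -40.3; e = -42.3 − (-40.3) = -2
x=9: ŷ = -3.5 − 4.6·9 = -44.9; e = -46.9 − (-44.9) = -2
SSE = 36 + 4 + 25 + 36 + 25 + 16 + 4 + 4 = 150
s = √(150/6) = √25 ≈ 5.000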